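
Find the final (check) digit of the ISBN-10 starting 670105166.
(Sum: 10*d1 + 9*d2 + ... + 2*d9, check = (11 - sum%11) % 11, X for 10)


Weighted sum: 189
189 mod 11 = 2

Check digit: 9


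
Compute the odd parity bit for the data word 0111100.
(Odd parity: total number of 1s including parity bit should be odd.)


Number of 1s in data: 4
Parity bit: 1

1


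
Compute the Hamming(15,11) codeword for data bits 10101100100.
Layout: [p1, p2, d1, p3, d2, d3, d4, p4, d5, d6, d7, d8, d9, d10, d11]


Parity bits: p1=1, p2=1, p3=0, p4=1

111001011100100


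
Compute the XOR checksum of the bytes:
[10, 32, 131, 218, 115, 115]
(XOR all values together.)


XOR chain: 10 ^ 32 ^ 131 ^ 218 ^ 115 ^ 115 = 115

115


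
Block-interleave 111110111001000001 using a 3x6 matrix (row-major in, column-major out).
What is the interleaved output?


Matrix:
  111110
  111001
  000001
Read columns: 110110110100100011

110110110100100011


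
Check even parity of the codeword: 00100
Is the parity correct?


Number of 1s: 1

No, parity error (1 ones)


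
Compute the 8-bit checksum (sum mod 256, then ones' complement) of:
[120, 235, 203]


Sum = 558 mod 256 = 46
Complement = 209

209


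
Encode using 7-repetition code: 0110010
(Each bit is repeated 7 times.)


Each bit -> 7 copies

0000000111111111111110000000000000011111110000000


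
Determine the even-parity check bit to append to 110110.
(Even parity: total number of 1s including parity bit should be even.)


Number of 1s in data: 4
Parity bit: 0

0


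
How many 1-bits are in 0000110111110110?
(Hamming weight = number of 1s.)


Counting 1s in 0000110111110110

9


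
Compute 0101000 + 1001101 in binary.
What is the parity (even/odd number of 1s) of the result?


0101000 = 40
1001101 = 77
Sum = 117 = 1110101
1s count = 5

odd parity (5 ones in 1110101)


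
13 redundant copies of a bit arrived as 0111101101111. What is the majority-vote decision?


Ones: 10 out of 13
Threshold: 7

1 (10/13 voted 1)


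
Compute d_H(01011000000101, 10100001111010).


XOR: 11111001111111
Count of 1s: 12

12


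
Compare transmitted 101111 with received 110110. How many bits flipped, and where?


XOR: 011001

3 error(s) at position(s): 1, 2, 5


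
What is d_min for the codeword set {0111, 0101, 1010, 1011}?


Comparing all pairs, minimum distance: 1
Can detect 0 errors, correct 0 errors

1


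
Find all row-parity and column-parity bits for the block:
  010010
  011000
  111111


Row parities: 000
Column parities: 110101

Row P: 000, Col P: 110101, Corner: 0


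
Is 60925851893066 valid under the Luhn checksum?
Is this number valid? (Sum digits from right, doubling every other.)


Luhn sum = 56
56 mod 10 = 6

Invalid (Luhn sum mod 10 = 6)


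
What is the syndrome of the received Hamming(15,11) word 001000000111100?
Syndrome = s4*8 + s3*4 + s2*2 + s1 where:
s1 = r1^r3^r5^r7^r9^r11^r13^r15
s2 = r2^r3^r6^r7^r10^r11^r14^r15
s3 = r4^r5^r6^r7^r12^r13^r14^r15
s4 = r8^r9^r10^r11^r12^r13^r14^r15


s1=1, s2=1, s3=0, s4=0

Syndrome = 3 (error at position 3)


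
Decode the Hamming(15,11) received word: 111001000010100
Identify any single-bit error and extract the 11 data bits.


Syndrome = 0: no error detected

Data: 10100010100 (no errors)


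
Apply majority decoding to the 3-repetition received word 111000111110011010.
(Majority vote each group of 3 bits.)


Groups: 111, 000, 111, 110, 011, 010
Majority votes: 101110

101110


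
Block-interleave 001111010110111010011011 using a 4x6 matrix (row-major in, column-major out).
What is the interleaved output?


Matrix:
  001111
  010110
  111010
  011011
Read columns: 001001111011110011111001

001001111011110011111001


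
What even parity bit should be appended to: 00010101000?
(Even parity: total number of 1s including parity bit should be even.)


Number of 1s in data: 3
Parity bit: 1

1


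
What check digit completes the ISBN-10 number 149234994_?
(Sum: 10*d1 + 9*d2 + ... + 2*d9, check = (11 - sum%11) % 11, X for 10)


Weighted sum: 241
241 mod 11 = 10

Check digit: 1


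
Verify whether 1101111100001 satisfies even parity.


Number of 1s: 8

Yes, parity is correct (8 ones)


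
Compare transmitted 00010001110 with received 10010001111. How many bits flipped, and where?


XOR: 10000000001

2 error(s) at position(s): 0, 10


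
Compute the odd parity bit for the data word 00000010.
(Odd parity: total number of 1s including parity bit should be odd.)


Number of 1s in data: 1
Parity bit: 0

0


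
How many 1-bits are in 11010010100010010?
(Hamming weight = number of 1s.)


Counting 1s in 11010010100010010

7


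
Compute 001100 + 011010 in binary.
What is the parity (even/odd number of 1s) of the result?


001100 = 12
011010 = 26
Sum = 38 = 100110
1s count = 3

odd parity (3 ones in 100110)


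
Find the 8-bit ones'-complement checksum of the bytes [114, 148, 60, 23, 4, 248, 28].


Sum = 625 mod 256 = 113
Complement = 142

142


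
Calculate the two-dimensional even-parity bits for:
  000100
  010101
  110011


Row parities: 110
Column parities: 100010

Row P: 110, Col P: 100010, Corner: 0


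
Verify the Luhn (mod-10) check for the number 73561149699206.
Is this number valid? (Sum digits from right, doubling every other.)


Luhn sum = 64
64 mod 10 = 4

Invalid (Luhn sum mod 10 = 4)


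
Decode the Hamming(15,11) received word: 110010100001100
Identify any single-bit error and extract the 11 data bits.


Syndrome = 0: no error detected

Data: 01010001100 (no errors)


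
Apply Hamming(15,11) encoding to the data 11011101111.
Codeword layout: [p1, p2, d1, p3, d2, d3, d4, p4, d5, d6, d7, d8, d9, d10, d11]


Parity bits: p1=0, p2=1, p3=0, p4=0

011010101101111


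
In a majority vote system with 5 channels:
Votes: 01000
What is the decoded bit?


Ones: 1 out of 5
Threshold: 3

0 (1/5 voted 1)


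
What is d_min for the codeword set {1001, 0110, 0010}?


Comparing all pairs, minimum distance: 1
Can detect 0 errors, correct 0 errors

1


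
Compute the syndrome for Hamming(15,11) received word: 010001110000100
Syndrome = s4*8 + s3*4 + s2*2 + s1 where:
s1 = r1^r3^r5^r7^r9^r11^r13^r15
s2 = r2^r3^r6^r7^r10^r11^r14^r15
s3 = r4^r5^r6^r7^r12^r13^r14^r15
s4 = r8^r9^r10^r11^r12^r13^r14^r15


s1=0, s2=1, s3=1, s4=0

Syndrome = 6 (error at position 6)


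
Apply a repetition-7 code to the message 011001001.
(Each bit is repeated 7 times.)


Each bit -> 7 copies

000000011111111111111000000000000001111111000000000000001111111


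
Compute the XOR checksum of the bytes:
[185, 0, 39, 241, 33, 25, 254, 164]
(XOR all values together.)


XOR chain: 185 ^ 0 ^ 39 ^ 241 ^ 33 ^ 25 ^ 254 ^ 164 = 13

13


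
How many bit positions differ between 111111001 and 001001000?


XOR: 110110001
Count of 1s: 5

5


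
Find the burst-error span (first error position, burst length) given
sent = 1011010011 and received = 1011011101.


XOR: 0000001110

Burst at position 6, length 3


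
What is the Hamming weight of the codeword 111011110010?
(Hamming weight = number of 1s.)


Counting 1s in 111011110010

8


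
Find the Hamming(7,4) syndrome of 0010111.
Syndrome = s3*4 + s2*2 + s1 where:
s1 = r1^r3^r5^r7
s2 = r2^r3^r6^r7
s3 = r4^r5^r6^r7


s1=1, s2=1, s3=1

Syndrome = 7 (error at position 7)


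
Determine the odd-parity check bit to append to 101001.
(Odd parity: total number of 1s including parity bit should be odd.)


Number of 1s in data: 3
Parity bit: 0

0


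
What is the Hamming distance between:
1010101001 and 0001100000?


XOR: 1011001001
Count of 1s: 5

5


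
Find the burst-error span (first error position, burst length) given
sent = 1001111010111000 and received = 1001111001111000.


XOR: 0000000011000000

Burst at position 8, length 2


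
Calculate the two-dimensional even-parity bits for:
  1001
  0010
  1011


Row parities: 011
Column parities: 0000

Row P: 011, Col P: 0000, Corner: 0


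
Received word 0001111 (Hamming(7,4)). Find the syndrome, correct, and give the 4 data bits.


Syndrome = 0: no error detected

Data: 0111 (no errors)


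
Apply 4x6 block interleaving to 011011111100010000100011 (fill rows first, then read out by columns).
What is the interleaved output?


Matrix:
  011011
  111100
  010000
  100011
Read columns: 010111101100010010011001

010111101100010010011001


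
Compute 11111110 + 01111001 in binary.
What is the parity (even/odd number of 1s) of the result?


11111110 = 254
01111001 = 121
Sum = 375 = 101110111
1s count = 7

odd parity (7 ones in 101110111)


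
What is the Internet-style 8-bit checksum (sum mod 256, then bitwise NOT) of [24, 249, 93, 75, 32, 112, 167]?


Sum = 752 mod 256 = 240
Complement = 15

15


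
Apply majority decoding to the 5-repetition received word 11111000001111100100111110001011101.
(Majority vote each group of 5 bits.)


Groups: 11111, 00000, 11111, 00100, 11111, 00010, 11101
Majority votes: 1010101

1010101


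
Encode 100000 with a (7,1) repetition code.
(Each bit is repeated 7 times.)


Each bit -> 7 copies

111111100000000000000000000000000000000000


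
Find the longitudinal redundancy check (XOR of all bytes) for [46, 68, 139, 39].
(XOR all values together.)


XOR chain: 46 ^ 68 ^ 139 ^ 39 = 198

198


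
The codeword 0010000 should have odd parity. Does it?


Number of 1s: 1

Yes, parity is correct (1 ones)


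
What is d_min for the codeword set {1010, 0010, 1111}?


Comparing all pairs, minimum distance: 1
Can detect 0 errors, correct 0 errors

1


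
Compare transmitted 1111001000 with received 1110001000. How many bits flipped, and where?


XOR: 0001000000

1 error(s) at position(s): 3


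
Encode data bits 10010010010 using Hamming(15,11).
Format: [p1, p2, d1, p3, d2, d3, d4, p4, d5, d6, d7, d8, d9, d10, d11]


Parity bits: p1=1, p2=0, p3=0, p4=0

101000100010010


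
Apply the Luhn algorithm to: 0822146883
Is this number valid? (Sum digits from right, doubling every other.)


Luhn sum = 41
41 mod 10 = 1

Invalid (Luhn sum mod 10 = 1)


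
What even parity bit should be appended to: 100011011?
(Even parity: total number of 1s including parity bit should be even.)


Number of 1s in data: 5
Parity bit: 1

1


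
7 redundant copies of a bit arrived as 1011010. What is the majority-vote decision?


Ones: 4 out of 7
Threshold: 4

1 (4/7 voted 1)


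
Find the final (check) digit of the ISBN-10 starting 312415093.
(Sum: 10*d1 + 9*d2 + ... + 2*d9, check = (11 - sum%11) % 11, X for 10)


Weighted sum: 147
147 mod 11 = 4

Check digit: 7


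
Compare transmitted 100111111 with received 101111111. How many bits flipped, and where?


XOR: 001000000

1 error(s) at position(s): 2


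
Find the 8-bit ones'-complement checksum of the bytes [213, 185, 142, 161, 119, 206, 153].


Sum = 1179 mod 256 = 155
Complement = 100

100


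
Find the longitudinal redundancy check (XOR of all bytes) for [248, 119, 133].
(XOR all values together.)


XOR chain: 248 ^ 119 ^ 133 = 10

10


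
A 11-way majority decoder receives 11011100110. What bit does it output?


Ones: 7 out of 11
Threshold: 6

1 (7/11 voted 1)


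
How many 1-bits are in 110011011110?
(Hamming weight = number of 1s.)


Counting 1s in 110011011110

8


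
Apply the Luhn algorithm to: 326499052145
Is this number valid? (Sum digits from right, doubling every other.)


Luhn sum = 56
56 mod 10 = 6

Invalid (Luhn sum mod 10 = 6)


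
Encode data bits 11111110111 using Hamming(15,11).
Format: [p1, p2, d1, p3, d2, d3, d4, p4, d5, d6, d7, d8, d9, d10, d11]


Parity bits: p1=1, p2=1, p3=0, p4=0

111011101110111


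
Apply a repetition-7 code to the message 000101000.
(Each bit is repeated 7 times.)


Each bit -> 7 copies

000000000000000000000111111100000001111111000000000000000000000


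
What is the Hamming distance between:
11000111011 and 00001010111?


XOR: 11001101100
Count of 1s: 6

6


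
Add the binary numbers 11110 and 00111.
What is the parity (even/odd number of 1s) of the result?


11110 = 30
00111 = 7
Sum = 37 = 100101
1s count = 3

odd parity (3 ones in 100101)


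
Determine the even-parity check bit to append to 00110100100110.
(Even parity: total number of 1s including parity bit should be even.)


Number of 1s in data: 6
Parity bit: 0

0


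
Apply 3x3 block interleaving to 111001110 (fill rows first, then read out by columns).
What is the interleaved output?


Matrix:
  111
  001
  110
Read columns: 101101110

101101110


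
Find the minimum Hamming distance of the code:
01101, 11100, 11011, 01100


Comparing all pairs, minimum distance: 1
Can detect 0 errors, correct 0 errors

1


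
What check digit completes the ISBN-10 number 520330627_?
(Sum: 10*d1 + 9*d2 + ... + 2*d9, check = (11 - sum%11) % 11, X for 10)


Weighted sum: 151
151 mod 11 = 8

Check digit: 3


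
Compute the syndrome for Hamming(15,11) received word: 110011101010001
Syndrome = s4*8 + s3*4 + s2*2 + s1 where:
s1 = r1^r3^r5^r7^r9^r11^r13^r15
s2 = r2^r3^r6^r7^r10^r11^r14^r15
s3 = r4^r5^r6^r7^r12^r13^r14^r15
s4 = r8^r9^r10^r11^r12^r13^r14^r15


s1=0, s2=1, s3=0, s4=1

Syndrome = 10 (error at position 10)


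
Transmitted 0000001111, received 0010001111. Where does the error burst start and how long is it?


XOR: 0010000000

Burst at position 2, length 1


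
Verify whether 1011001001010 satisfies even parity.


Number of 1s: 6

Yes, parity is correct (6 ones)


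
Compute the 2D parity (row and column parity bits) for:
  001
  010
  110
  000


Row parities: 1100
Column parities: 101

Row P: 1100, Col P: 101, Corner: 0


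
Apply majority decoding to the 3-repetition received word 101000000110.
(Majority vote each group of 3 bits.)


Groups: 101, 000, 000, 110
Majority votes: 1001

1001


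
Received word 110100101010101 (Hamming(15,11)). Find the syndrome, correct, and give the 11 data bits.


Syndrome = 0: no error detected

Data: 00011010101 (no errors)


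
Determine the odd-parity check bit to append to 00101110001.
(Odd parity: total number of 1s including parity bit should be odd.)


Number of 1s in data: 5
Parity bit: 0

0


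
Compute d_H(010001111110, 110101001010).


XOR: 100100110100
Count of 1s: 5

5


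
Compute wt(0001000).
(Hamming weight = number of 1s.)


Counting 1s in 0001000

1


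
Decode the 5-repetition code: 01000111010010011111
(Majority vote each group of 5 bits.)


Groups: 01000, 11101, 00100, 11111
Majority votes: 0101

0101


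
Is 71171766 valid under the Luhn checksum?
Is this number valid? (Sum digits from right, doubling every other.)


Luhn sum = 33
33 mod 10 = 3

Invalid (Luhn sum mod 10 = 3)


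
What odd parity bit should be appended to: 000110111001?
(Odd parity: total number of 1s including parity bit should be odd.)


Number of 1s in data: 6
Parity bit: 1

1


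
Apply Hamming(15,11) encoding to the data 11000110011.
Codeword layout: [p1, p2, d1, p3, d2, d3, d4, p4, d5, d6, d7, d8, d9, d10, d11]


Parity bits: p1=0, p2=1, p3=1, p4=0

011110000110011


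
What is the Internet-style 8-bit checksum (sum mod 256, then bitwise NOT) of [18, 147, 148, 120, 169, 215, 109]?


Sum = 926 mod 256 = 158
Complement = 97

97


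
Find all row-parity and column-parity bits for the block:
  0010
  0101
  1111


Row parities: 100
Column parities: 1000

Row P: 100, Col P: 1000, Corner: 1


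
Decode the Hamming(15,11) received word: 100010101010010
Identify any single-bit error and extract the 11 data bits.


Syndrome = 15: error at position 15

Data: 01011010011 (corrected bit 15)


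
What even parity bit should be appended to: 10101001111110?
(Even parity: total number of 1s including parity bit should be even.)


Number of 1s in data: 9
Parity bit: 1

1


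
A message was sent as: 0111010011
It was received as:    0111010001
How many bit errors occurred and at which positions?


XOR: 0000000010

1 error(s) at position(s): 8


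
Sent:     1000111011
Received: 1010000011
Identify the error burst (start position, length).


XOR: 0010111000

Burst at position 2, length 5


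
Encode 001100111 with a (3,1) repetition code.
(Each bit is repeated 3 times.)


Each bit -> 3 copies

000000111111000000111111111


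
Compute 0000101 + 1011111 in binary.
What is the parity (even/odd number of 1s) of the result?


0000101 = 5
1011111 = 95
Sum = 100 = 1100100
1s count = 3

odd parity (3 ones in 1100100)


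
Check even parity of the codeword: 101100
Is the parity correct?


Number of 1s: 3

No, parity error (3 ones)


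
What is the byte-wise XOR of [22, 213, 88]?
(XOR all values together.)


XOR chain: 22 ^ 213 ^ 88 = 155

155


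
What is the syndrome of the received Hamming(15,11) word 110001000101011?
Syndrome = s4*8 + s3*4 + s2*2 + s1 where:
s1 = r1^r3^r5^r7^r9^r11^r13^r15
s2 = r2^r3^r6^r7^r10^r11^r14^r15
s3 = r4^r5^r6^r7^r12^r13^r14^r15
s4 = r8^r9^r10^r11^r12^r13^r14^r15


s1=0, s2=1, s3=0, s4=0

Syndrome = 2 (error at position 2)


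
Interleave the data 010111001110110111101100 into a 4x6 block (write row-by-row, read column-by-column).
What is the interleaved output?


Matrix:
  010111
  001110
  110111
  101100
Read columns: 001110100101111111101010

001110100101111111101010


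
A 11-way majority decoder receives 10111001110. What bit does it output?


Ones: 7 out of 11
Threshold: 6

1 (7/11 voted 1)


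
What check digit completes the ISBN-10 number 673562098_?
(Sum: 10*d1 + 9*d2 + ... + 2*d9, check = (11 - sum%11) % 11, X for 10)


Weighted sum: 271
271 mod 11 = 7

Check digit: 4


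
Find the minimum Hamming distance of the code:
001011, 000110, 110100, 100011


Comparing all pairs, minimum distance: 2
Can detect 1 errors, correct 0 errors

2


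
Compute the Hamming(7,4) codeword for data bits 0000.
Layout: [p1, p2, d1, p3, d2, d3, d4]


Parity bits: p1=0, p2=0, p3=0

0000000


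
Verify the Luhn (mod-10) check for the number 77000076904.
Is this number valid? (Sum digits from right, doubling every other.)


Luhn sum = 35
35 mod 10 = 5

Invalid (Luhn sum mod 10 = 5)


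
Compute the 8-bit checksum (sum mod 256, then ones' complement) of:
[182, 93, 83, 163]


Sum = 521 mod 256 = 9
Complement = 246

246


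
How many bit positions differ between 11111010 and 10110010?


XOR: 01001000
Count of 1s: 2

2


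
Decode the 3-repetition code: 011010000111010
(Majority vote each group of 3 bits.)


Groups: 011, 010, 000, 111, 010
Majority votes: 10010

10010


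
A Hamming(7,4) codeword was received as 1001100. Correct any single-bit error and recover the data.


Syndrome = 0: no error detected

Data: 0100 (no errors)


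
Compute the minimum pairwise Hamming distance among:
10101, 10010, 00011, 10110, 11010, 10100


Comparing all pairs, minimum distance: 1
Can detect 0 errors, correct 0 errors

1


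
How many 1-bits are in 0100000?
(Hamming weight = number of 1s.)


Counting 1s in 0100000

1


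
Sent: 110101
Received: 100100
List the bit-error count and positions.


XOR: 010001

2 error(s) at position(s): 1, 5


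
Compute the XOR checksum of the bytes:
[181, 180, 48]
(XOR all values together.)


XOR chain: 181 ^ 180 ^ 48 = 49

49


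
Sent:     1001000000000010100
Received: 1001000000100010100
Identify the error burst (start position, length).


XOR: 0000000000100000000

Burst at position 10, length 1


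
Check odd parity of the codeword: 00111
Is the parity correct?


Number of 1s: 3

Yes, parity is correct (3 ones)


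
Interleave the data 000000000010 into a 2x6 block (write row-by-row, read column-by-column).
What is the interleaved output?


Matrix:
  000000
  000010
Read columns: 000000000100

000000000100


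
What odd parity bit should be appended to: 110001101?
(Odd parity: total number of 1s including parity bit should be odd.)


Number of 1s in data: 5
Parity bit: 0

0


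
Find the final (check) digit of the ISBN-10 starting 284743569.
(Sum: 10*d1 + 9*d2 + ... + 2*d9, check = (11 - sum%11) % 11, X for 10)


Weighted sum: 268
268 mod 11 = 4

Check digit: 7


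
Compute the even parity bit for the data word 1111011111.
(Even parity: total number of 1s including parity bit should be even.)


Number of 1s in data: 9
Parity bit: 1

1


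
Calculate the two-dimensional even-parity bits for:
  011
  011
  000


Row parities: 000
Column parities: 000

Row P: 000, Col P: 000, Corner: 0


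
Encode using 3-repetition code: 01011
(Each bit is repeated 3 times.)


Each bit -> 3 copies

000111000111111


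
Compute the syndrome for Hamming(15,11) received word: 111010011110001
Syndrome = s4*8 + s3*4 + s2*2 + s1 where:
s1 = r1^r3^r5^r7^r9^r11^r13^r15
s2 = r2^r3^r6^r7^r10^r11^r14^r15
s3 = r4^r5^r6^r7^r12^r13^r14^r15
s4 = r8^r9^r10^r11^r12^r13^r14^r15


s1=0, s2=1, s3=0, s4=1

Syndrome = 10 (error at position 10)


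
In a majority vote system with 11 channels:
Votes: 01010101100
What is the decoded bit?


Ones: 5 out of 11
Threshold: 6

0 (5/11 voted 1)


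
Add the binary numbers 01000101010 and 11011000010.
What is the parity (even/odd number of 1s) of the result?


01000101010 = 554
11011000010 = 1730
Sum = 2284 = 100011101100
1s count = 6

even parity (6 ones in 100011101100)


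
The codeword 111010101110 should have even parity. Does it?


Number of 1s: 8

Yes, parity is correct (8 ones)


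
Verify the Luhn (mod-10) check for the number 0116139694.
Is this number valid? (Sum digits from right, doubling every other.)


Luhn sum = 42
42 mod 10 = 2

Invalid (Luhn sum mod 10 = 2)


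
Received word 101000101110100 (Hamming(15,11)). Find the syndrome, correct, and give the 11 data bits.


Syndrome = 0: no error detected

Data: 10011110100 (no errors)


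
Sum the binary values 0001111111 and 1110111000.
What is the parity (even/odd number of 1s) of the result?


0001111111 = 127
1110111000 = 952
Sum = 1079 = 10000110111
1s count = 6

even parity (6 ones in 10000110111)


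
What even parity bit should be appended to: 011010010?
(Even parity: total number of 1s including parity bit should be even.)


Number of 1s in data: 4
Parity bit: 0

0


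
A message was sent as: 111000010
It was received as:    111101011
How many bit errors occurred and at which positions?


XOR: 000101001

3 error(s) at position(s): 3, 5, 8


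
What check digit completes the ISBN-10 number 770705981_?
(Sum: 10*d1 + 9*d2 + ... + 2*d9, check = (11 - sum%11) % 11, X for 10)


Weighted sum: 269
269 mod 11 = 5

Check digit: 6


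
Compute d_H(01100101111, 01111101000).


XOR: 00011000111
Count of 1s: 5

5


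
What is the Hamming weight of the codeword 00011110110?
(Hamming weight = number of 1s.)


Counting 1s in 00011110110

6


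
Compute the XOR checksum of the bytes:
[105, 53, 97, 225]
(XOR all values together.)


XOR chain: 105 ^ 53 ^ 97 ^ 225 = 220

220


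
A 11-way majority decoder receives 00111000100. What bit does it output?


Ones: 4 out of 11
Threshold: 6

0 (4/11 voted 1)


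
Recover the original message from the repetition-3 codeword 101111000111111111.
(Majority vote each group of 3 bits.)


Groups: 101, 111, 000, 111, 111, 111
Majority votes: 110111

110111


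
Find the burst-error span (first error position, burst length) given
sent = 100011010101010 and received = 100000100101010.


XOR: 000011110000000

Burst at position 4, length 4


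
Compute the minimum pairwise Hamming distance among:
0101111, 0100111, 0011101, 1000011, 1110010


Comparing all pairs, minimum distance: 1
Can detect 0 errors, correct 0 errors

1


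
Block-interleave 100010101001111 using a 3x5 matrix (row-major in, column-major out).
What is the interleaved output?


Matrix:
  10001
  01010
  01111
Read columns: 100011001011101

100011001011101


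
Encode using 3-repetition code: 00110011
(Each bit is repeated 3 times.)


Each bit -> 3 copies

000000111111000000111111


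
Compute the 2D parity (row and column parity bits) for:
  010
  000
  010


Row parities: 101
Column parities: 000

Row P: 101, Col P: 000, Corner: 0


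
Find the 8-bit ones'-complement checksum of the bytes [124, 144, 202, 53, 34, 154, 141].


Sum = 852 mod 256 = 84
Complement = 171

171


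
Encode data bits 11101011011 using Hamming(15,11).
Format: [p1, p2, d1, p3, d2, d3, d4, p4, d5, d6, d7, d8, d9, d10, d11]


Parity bits: p1=1, p2=1, p3=1, p4=1

111111011011011


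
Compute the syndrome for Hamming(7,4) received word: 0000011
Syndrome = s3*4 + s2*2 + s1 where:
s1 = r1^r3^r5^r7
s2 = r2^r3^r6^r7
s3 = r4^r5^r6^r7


s1=1, s2=0, s3=0

Syndrome = 1 (error at position 1)


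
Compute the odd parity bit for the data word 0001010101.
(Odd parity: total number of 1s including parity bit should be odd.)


Number of 1s in data: 4
Parity bit: 1

1


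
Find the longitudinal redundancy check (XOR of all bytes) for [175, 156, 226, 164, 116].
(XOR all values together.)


XOR chain: 175 ^ 156 ^ 226 ^ 164 ^ 116 = 1

1


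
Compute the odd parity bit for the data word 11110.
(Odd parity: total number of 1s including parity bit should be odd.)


Number of 1s in data: 4
Parity bit: 1

1


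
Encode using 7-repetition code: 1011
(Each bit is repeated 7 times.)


Each bit -> 7 copies

1111111000000011111111111111


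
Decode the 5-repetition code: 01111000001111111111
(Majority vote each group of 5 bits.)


Groups: 01111, 00000, 11111, 11111
Majority votes: 1011

1011


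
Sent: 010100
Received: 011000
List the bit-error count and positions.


XOR: 001100

2 error(s) at position(s): 2, 3


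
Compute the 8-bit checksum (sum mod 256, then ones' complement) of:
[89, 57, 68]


Sum = 214 mod 256 = 214
Complement = 41

41


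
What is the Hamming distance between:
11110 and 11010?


XOR: 00100
Count of 1s: 1

1


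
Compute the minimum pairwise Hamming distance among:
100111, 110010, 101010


Comparing all pairs, minimum distance: 2
Can detect 1 errors, correct 0 errors

2


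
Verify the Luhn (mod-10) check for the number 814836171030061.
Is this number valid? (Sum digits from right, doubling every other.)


Luhn sum = 41
41 mod 10 = 1

Invalid (Luhn sum mod 10 = 1)


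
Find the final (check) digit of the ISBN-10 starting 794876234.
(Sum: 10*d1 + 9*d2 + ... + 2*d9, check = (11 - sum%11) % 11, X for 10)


Weighted sum: 336
336 mod 11 = 6

Check digit: 5


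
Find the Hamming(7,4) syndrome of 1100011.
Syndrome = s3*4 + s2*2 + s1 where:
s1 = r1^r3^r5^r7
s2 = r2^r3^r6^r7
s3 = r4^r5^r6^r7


s1=0, s2=1, s3=0

Syndrome = 2 (error at position 2)


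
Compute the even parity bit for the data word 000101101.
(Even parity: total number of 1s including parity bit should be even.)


Number of 1s in data: 4
Parity bit: 0

0


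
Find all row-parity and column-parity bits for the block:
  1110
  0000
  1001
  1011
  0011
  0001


Row parities: 100101
Column parities: 1110

Row P: 100101, Col P: 1110, Corner: 1


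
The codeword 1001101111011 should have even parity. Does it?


Number of 1s: 9

No, parity error (9 ones)


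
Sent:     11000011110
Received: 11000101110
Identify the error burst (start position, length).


XOR: 00000110000

Burst at position 5, length 2


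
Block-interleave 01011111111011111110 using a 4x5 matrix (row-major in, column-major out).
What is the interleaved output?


Matrix:
  01011
  11111
  10111
  11110
Read columns: 01111101011111111110

01111101011111111110


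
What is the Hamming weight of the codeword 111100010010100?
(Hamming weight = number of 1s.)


Counting 1s in 111100010010100

7


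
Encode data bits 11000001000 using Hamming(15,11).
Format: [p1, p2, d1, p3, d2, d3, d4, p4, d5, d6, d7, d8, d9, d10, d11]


Parity bits: p1=0, p2=1, p3=0, p4=1

011010010001000


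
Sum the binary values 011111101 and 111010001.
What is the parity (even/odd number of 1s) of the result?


011111101 = 253
111010001 = 465
Sum = 718 = 1011001110
1s count = 6

even parity (6 ones in 1011001110)


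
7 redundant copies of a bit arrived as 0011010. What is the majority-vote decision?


Ones: 3 out of 7
Threshold: 4

0 (3/7 voted 1)


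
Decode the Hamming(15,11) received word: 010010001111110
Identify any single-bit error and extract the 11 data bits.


Syndrome = 0: no error detected

Data: 01001111110 (no errors)


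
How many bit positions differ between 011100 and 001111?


XOR: 010011
Count of 1s: 3

3


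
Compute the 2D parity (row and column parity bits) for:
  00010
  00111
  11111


Row parities: 111
Column parities: 11010

Row P: 111, Col P: 11010, Corner: 1


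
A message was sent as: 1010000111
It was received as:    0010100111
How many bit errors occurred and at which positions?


XOR: 1000100000

2 error(s) at position(s): 0, 4


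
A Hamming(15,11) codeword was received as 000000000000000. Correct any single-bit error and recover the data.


Syndrome = 0: no error detected

Data: 00000000000 (no errors)


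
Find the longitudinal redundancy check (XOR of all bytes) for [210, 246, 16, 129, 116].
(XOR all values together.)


XOR chain: 210 ^ 246 ^ 16 ^ 129 ^ 116 = 193

193


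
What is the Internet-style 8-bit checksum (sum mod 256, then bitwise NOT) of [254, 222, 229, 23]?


Sum = 728 mod 256 = 216
Complement = 39

39


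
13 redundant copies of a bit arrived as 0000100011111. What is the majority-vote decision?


Ones: 6 out of 13
Threshold: 7

0 (6/13 voted 1)


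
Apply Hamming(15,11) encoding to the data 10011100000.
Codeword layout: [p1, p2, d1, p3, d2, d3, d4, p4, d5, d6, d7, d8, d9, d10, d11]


Parity bits: p1=1, p2=1, p3=1, p4=0

111100101100000


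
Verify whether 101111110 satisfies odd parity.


Number of 1s: 7

Yes, parity is correct (7 ones)


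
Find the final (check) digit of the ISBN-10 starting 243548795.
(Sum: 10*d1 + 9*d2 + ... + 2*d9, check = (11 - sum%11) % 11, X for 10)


Weighted sum: 244
244 mod 11 = 2

Check digit: 9


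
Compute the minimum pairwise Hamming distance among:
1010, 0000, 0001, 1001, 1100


Comparing all pairs, minimum distance: 1
Can detect 0 errors, correct 0 errors

1


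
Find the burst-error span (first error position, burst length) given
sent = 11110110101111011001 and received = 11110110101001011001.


XOR: 00000000000110000000

Burst at position 11, length 2


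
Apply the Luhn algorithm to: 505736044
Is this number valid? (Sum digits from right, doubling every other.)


Luhn sum = 33
33 mod 10 = 3

Invalid (Luhn sum mod 10 = 3)


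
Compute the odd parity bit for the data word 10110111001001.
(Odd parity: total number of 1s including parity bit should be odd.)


Number of 1s in data: 8
Parity bit: 1

1


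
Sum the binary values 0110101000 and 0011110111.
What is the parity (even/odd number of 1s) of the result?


0110101000 = 424
0011110111 = 247
Sum = 671 = 1010011111
1s count = 7

odd parity (7 ones in 1010011111)


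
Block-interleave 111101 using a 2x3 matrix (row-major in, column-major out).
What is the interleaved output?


Matrix:
  111
  101
Read columns: 111011

111011


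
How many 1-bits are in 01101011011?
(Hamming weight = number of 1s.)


Counting 1s in 01101011011

7


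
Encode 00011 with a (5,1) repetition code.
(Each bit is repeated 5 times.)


Each bit -> 5 copies

0000000000000001111111111


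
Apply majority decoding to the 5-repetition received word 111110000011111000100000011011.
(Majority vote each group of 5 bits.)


Groups: 11111, 00000, 11111, 00010, 00000, 11011
Majority votes: 101001

101001


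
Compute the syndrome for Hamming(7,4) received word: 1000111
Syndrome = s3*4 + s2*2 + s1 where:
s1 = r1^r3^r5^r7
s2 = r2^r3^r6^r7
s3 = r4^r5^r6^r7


s1=1, s2=0, s3=1

Syndrome = 5 (error at position 5)


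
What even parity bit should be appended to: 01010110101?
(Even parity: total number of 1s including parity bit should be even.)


Number of 1s in data: 6
Parity bit: 0

0


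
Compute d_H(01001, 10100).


XOR: 11101
Count of 1s: 4

4


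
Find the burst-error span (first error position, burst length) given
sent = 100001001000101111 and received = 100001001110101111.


XOR: 000000000110000000

Burst at position 9, length 2


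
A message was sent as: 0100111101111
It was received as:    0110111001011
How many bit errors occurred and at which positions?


XOR: 0010000100100

3 error(s) at position(s): 2, 7, 10


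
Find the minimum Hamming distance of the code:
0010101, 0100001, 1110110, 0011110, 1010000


Comparing all pairs, minimum distance: 3
Can detect 2 errors, correct 1 errors

3


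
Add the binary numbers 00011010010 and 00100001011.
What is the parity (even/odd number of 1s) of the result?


00011010010 = 210
00100001011 = 267
Sum = 477 = 111011101
1s count = 7

odd parity (7 ones in 111011101)


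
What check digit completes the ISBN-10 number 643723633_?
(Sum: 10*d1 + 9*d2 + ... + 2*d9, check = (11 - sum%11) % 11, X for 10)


Weighted sum: 235
235 mod 11 = 4

Check digit: 7


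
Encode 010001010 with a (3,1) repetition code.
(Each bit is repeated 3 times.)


Each bit -> 3 copies

000111000000000111000111000


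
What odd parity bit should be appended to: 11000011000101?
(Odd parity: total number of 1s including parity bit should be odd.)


Number of 1s in data: 6
Parity bit: 1

1


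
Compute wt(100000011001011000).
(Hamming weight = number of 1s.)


Counting 1s in 100000011001011000

6


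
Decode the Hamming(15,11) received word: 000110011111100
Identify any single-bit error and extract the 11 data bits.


Syndrome = 0: no error detected

Data: 01001111100 (no errors)


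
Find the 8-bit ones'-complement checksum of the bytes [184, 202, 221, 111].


Sum = 718 mod 256 = 206
Complement = 49

49


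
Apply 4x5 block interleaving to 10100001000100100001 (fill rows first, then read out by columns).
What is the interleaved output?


Matrix:
  10100
  00100
  01001
  00001
Read columns: 10000010110000000011

10000010110000000011


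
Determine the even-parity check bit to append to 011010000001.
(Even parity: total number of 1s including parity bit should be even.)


Number of 1s in data: 4
Parity bit: 0

0


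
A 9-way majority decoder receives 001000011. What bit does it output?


Ones: 3 out of 9
Threshold: 5

0 (3/9 voted 1)


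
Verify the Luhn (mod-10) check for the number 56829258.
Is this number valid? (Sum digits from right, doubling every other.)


Luhn sum = 36
36 mod 10 = 6

Invalid (Luhn sum mod 10 = 6)


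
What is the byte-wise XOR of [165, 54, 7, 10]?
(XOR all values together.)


XOR chain: 165 ^ 54 ^ 7 ^ 10 = 158

158


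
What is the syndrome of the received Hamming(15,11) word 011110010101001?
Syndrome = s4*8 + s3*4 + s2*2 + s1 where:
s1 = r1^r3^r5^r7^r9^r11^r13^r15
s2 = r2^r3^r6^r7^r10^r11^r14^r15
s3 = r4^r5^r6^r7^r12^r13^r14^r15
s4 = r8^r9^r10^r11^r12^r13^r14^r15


s1=1, s2=0, s3=0, s4=0

Syndrome = 1 (error at position 1)


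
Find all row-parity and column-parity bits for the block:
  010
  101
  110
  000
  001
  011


Row parities: 100010
Column parities: 011

Row P: 100010, Col P: 011, Corner: 0


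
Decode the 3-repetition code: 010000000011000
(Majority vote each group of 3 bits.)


Groups: 010, 000, 000, 011, 000
Majority votes: 00010

00010


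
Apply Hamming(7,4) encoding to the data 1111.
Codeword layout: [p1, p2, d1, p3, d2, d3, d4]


Parity bits: p1=1, p2=1, p3=1

1111111


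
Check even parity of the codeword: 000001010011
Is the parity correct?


Number of 1s: 4

Yes, parity is correct (4 ones)


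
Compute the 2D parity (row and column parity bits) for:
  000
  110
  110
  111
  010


Row parities: 00011
Column parities: 101

Row P: 00011, Col P: 101, Corner: 0


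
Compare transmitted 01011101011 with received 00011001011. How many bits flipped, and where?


XOR: 01000100000

2 error(s) at position(s): 1, 5


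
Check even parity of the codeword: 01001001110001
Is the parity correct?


Number of 1s: 6

Yes, parity is correct (6 ones)


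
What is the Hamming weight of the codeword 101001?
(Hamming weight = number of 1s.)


Counting 1s in 101001

3


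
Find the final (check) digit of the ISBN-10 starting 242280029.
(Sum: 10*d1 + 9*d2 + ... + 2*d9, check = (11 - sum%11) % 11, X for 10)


Weighted sum: 158
158 mod 11 = 4

Check digit: 7


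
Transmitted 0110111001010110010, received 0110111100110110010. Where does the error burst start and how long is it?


XOR: 0000000101100000000

Burst at position 7, length 4


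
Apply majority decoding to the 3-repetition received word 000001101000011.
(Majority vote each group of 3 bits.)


Groups: 000, 001, 101, 000, 011
Majority votes: 00101

00101


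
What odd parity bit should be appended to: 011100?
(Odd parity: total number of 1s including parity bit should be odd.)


Number of 1s in data: 3
Parity bit: 0

0


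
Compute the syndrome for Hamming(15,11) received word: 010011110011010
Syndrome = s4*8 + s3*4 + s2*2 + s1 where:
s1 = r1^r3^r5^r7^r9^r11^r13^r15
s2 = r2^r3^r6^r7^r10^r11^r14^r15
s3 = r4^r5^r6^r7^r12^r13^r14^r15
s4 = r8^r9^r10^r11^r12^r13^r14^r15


s1=1, s2=1, s3=1, s4=0

Syndrome = 7 (error at position 7)


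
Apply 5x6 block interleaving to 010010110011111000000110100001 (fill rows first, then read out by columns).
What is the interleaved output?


Matrix:
  010010
  110011
  111000
  000110
  100001
Read columns: 011011110000100000101101001001

011011110000100000101101001001


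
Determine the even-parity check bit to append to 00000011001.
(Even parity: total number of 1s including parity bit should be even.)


Number of 1s in data: 3
Parity bit: 1

1


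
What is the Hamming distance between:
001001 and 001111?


XOR: 000110
Count of 1s: 2

2


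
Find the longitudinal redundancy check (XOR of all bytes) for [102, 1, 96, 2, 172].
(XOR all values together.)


XOR chain: 102 ^ 1 ^ 96 ^ 2 ^ 172 = 169

169


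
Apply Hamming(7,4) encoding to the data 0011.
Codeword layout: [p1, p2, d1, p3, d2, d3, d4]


Parity bits: p1=1, p2=0, p3=0

1000011


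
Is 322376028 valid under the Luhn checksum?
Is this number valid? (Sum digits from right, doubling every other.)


Luhn sum = 37
37 mod 10 = 7

Invalid (Luhn sum mod 10 = 7)


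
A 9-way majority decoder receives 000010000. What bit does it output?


Ones: 1 out of 9
Threshold: 5

0 (1/9 voted 1)


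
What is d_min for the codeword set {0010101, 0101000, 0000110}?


Comparing all pairs, minimum distance: 3
Can detect 2 errors, correct 1 errors

3


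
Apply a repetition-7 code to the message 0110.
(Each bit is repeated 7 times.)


Each bit -> 7 copies

0000000111111111111110000000


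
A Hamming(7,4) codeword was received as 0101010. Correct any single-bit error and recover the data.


Syndrome = 0: no error detected

Data: 0010 (no errors)


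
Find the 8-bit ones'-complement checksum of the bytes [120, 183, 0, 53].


Sum = 356 mod 256 = 100
Complement = 155

155


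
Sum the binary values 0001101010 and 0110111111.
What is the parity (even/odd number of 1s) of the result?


0001101010 = 106
0110111111 = 447
Sum = 553 = 1000101001
1s count = 4

even parity (4 ones in 1000101001)
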